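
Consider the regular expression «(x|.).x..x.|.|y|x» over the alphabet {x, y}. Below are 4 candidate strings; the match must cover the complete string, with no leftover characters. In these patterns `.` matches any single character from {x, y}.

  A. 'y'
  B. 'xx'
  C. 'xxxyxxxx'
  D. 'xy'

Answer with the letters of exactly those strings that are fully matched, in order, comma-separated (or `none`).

A → match
B → no match
C → no match
D → no match

A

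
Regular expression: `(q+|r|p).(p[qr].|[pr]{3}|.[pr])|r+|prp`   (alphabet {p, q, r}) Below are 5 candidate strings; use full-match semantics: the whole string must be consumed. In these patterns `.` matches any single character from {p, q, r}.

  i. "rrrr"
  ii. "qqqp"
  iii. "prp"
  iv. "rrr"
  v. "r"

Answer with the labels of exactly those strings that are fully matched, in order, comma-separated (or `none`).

i, ii, iii, iv, v

i → match
ii → match
iii → match
iv → match
v → match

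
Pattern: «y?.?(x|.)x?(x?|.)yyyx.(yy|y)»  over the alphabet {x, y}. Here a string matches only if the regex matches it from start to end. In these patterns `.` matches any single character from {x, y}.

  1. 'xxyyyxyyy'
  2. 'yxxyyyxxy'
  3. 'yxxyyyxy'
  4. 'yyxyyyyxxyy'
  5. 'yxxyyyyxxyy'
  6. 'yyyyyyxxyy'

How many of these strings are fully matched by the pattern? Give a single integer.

5

1 → match
2 → match
3 → no match
4 → match
5 → match
6 → match
Total matched: 5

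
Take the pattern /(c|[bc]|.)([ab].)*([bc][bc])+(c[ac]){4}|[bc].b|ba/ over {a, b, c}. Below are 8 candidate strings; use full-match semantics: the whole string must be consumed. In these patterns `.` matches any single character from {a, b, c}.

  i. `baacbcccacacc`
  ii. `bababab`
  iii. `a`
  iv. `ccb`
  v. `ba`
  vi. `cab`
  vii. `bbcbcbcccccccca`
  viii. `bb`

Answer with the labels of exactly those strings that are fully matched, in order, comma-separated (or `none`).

i → match
ii. `bababab` → no match
iii. `a` → no match
iv. `ccb` → match
v. `ba` → match
vi. `cab` → match
vii → match
viii. `bb` → no match

i, iv, v, vi, vii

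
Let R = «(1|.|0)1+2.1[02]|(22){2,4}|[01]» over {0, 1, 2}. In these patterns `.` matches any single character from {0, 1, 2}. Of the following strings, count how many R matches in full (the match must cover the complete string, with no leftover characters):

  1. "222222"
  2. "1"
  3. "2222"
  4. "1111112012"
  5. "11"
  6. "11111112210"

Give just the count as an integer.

5

1 → match
2 → match
3 → match
4 → match
5 → no match
6 → match
Total matched: 5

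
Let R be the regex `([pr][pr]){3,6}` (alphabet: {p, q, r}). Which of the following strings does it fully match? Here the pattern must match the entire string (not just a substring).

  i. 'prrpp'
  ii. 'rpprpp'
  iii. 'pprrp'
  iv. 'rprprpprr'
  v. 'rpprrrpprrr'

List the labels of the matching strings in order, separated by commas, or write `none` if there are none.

i → no match
ii → match
iii → no match
iv → no match
v → no match

ii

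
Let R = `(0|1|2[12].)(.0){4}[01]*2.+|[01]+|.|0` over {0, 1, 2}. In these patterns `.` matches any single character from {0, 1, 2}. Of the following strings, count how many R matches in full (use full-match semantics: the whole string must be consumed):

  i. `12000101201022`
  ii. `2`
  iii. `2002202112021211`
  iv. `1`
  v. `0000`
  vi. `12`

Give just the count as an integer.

i → no match
ii → match
iii → no match
iv → match
v → match
vi → no match
Total matched: 3

3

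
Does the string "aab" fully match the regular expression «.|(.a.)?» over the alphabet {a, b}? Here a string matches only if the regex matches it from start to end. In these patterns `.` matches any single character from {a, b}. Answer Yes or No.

Yes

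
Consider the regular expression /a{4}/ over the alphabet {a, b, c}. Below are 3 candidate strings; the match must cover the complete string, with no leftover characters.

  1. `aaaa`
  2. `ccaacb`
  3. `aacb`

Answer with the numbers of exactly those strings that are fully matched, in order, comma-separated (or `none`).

1

1 → match
2 → no match — must start with `a`
3 → no match — must end with `a`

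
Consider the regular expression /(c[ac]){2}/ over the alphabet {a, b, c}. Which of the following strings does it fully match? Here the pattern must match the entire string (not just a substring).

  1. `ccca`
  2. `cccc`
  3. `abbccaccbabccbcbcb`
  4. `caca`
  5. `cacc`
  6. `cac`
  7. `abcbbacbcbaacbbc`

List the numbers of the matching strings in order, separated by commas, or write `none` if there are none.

1 → match
2 → match
3 → no match — must start with `c`
4 → match
5 → match
6 → no match
7 → no match — must start with `c`

1, 2, 4, 5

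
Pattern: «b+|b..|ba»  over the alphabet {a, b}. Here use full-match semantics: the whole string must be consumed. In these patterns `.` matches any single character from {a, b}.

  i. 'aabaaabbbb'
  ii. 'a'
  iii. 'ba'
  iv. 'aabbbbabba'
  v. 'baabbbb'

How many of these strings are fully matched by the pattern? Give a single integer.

1

i → no match
ii → no match
iii → match
iv → no match
v → no match
Total matched: 1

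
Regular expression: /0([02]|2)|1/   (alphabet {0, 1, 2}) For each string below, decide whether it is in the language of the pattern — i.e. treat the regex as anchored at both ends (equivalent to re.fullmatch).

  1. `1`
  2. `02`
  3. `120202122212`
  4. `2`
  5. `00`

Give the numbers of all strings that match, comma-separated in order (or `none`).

1 → match
2 → match
3 → no match
4 → no match
5 → match

1, 2, 5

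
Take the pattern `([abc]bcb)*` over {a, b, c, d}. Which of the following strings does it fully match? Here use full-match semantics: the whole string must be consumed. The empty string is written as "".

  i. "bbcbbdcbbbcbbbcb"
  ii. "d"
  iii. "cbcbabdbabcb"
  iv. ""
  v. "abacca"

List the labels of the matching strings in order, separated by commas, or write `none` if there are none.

iv

i → no match
ii → no match
iii → no match
iv → match
v → no match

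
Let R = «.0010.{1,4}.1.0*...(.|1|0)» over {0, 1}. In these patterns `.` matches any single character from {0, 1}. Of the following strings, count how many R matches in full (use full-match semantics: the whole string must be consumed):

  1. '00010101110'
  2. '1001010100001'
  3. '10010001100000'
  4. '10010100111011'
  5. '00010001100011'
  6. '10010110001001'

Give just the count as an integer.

4

1 → no match
2 → match
3 → match
4 → match
5 → match
6 → no match
Total matched: 4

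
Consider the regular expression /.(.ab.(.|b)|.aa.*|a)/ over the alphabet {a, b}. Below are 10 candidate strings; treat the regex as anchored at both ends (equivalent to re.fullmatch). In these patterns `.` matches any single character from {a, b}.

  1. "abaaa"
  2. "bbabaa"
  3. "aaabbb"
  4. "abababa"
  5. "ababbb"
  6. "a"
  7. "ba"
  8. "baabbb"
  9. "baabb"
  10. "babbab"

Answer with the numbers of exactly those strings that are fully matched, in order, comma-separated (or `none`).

1, 2, 3, 5, 7, 8

1 → match
2 → match
3 → match
4 → no match
5 → match
6 → no match
7 → match
8 → match
9 → no match
10 → no match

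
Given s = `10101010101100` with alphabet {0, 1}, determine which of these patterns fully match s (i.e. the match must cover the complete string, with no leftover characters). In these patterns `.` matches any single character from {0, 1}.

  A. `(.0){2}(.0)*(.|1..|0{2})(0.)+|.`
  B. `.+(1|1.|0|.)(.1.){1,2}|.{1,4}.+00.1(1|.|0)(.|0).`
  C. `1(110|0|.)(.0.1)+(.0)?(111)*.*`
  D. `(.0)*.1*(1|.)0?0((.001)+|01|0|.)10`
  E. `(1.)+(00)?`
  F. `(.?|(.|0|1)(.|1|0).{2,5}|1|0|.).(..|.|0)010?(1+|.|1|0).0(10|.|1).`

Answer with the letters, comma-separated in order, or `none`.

E

A → no match
B → no match
C → no match
D → no match — must end with `10`
E → match
F → no match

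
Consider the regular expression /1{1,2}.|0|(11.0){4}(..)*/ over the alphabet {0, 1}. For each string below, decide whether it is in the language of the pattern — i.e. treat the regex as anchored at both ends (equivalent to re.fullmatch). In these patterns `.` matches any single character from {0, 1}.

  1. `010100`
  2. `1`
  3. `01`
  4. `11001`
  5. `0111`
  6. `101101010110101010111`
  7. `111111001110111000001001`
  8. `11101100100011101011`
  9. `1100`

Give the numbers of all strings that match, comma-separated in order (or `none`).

none

1 → no match
2 → no match
3 → no match
4 → no match
5 → no match
6 → no match
7 → no match
8 → no match
9 → no match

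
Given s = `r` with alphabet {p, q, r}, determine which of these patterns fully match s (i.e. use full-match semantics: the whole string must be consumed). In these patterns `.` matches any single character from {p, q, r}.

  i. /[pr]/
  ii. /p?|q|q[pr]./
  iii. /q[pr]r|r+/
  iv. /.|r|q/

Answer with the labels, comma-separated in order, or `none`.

i → match
ii → no match
iii → match
iv → match

i, iii, iv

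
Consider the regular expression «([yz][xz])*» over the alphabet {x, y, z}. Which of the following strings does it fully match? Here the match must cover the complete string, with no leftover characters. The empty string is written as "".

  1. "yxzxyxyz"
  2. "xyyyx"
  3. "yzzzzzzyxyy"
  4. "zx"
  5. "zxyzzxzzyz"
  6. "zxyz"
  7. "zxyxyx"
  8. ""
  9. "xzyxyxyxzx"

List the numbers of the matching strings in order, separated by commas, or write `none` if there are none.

1 → match
2 → no match
3 → no match
4 → match
5 → match
6 → match
7 → match
8 → match
9 → no match

1, 4, 5, 6, 7, 8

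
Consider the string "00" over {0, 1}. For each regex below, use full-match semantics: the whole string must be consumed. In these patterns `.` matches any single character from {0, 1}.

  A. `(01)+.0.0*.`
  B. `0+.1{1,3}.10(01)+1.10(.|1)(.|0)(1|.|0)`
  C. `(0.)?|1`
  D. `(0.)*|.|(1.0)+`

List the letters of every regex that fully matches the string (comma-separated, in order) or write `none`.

C, D

A → no match — must start with "01"
B → no match
C → match
D → match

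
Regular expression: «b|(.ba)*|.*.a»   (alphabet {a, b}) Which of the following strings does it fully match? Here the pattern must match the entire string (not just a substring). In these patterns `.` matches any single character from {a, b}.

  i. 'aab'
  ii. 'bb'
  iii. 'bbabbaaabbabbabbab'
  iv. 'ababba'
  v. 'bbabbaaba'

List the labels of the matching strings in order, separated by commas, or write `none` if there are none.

iv, v

i → no match
ii → no match
iii → no match
iv → match
v → match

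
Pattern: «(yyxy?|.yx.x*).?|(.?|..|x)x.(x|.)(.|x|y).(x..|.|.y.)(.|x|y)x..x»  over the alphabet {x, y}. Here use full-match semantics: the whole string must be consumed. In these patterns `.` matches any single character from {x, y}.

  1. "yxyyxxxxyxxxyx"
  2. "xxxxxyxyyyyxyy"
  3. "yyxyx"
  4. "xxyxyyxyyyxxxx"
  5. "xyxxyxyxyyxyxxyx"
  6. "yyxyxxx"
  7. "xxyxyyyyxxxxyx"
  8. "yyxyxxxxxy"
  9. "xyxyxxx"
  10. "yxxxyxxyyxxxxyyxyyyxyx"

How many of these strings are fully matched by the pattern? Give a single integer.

7

1 → match
2 → no match
3 → match
4 → match
5 → no match
6 → match
7 → match
8 → match
9 → match
10 → no match
Total matched: 7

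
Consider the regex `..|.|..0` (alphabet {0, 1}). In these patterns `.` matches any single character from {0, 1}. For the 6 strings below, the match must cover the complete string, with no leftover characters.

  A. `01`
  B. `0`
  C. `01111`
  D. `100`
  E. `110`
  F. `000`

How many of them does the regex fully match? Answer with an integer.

5

A → match
B → match
C → no match
D → match
E → match
F → match
Total matched: 5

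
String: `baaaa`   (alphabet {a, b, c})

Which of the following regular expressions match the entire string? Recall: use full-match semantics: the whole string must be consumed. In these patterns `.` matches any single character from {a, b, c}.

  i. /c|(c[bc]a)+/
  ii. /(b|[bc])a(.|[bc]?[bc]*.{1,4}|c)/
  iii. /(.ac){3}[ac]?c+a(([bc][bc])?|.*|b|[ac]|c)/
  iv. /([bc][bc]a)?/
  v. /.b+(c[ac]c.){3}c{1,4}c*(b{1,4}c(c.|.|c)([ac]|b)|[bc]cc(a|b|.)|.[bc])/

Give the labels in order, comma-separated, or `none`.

i → no match — must start with `c`
ii → match
iii → no match
iv → no match
v → no match

ii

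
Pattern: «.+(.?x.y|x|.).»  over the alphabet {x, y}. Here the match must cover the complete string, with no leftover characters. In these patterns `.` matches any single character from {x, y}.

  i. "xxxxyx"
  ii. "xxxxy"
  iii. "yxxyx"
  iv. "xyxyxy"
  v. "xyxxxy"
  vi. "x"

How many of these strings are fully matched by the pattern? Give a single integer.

5

i → match
ii → match
iii → match
iv → match
v → match
vi → no match
Total matched: 5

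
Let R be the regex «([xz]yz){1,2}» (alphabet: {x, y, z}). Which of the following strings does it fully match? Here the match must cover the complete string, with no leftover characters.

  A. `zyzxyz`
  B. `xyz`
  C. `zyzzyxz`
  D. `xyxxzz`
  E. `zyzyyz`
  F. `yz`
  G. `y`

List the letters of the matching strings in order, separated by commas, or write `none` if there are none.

A → match
B → match
C → no match — must end with `yz`
D → no match — must end with `yz`
E → no match
F → no match
G → no match — must end with `yz`

A, B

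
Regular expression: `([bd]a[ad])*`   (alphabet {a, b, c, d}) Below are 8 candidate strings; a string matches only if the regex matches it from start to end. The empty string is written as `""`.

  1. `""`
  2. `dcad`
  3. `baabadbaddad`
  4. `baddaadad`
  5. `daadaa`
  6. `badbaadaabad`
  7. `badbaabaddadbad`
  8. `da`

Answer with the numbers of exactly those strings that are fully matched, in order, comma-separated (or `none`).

1, 3, 4, 5, 6, 7

1. `""` → match
2. `dcad` → no match
3. `baabadbaddad` → match
4. `baddaadad` → match
5. `daadaa` → match
6. `badbaadaabad` → match
7 → match
8. `da` → no match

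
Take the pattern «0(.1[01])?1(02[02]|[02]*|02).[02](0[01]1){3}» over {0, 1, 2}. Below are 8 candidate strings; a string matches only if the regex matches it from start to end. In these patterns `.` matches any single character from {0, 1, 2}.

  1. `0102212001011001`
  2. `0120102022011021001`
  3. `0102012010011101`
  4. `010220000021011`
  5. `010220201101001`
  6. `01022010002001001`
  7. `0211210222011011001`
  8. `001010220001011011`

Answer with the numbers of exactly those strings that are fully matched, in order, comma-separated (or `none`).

1 → match
2 → no match
3 → no match
4 → no match
5 → no match
6 → no match
7 → no match
8 → match

1, 8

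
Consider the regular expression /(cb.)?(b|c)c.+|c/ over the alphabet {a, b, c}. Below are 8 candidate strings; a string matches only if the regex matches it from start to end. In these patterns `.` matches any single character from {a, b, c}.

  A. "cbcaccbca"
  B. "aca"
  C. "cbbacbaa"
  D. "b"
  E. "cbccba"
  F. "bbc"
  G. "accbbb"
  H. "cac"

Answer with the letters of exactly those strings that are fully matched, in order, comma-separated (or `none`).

none

A. "cbcaccbca" → no match
B. "aca" → no match
C. "cbbacbaa" → no match
D. "b" → no match
E. "cbccba" → no match
F. "bbc" → no match
G. "accbbb" → no match
H. "cac" → no match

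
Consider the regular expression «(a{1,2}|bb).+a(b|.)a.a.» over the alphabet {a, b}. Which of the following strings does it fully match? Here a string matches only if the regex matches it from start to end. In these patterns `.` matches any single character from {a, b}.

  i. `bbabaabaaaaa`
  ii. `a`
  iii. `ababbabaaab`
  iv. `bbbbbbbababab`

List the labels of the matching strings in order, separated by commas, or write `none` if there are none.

i → no match
ii → no match
iii → match
iv → match

iii, iv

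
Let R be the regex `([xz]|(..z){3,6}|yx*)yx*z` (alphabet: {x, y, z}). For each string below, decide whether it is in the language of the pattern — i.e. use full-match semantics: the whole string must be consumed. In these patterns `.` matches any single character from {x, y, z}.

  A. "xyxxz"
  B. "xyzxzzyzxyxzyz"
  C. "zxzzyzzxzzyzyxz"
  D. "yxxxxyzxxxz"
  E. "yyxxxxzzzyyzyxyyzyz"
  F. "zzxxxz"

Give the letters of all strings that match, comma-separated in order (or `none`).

A, C

A. "xyxxz" → match
B → no match
C → match
D. "yxxxxyzxxxz" → no match
E → no match
F. "zzxxxz" → no match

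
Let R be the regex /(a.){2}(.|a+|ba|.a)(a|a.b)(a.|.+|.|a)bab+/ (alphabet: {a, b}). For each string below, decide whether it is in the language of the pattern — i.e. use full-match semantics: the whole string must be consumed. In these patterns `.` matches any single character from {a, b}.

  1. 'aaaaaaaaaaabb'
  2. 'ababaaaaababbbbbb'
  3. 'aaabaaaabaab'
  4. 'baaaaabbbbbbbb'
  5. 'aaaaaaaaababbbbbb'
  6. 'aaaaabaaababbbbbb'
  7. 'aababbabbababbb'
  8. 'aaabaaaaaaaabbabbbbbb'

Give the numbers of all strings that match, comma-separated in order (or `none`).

2, 5, 8

1 → no match
2 → match
3. 'aaabaaaabaab' → no match
4 → no match — must start with 'a'
5 → match
6 → no match
7 → no match
8 → match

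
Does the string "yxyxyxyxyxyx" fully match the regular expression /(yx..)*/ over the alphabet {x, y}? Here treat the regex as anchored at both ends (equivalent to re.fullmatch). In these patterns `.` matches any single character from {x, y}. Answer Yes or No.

Yes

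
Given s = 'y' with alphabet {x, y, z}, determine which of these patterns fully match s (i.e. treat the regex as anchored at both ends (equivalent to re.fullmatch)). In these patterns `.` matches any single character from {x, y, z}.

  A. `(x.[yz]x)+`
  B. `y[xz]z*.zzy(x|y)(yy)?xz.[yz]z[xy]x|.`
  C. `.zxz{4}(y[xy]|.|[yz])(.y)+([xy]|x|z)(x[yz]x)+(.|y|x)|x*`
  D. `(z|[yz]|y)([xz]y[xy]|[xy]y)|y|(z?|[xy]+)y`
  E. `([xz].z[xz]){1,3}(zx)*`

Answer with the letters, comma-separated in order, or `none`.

A → no match — must start with 'x'
B → match
C → no match
D → match
E → no match

B, D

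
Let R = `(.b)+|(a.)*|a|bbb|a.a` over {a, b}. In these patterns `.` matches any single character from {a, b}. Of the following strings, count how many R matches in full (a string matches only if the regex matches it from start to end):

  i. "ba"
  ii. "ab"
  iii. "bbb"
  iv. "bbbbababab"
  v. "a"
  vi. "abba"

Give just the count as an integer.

4

i → no match
ii → match
iii → match
iv → match
v → match
vi → no match
Total matched: 4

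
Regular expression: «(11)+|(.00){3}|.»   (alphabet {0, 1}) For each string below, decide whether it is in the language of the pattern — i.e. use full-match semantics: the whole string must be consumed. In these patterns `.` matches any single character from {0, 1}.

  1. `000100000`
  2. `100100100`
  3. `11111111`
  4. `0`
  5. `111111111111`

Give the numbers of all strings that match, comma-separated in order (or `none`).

1 → match
2 → match
3 → match
4 → match
5 → match

1, 2, 3, 4, 5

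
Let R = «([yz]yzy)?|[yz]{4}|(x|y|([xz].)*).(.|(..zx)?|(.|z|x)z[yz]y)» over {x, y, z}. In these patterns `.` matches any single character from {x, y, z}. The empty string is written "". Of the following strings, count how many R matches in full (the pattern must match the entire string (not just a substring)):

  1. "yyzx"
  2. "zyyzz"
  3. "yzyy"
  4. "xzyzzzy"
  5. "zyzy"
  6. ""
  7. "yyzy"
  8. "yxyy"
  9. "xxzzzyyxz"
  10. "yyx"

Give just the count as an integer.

6

1 → no match
2 → no match
3 → match
4 → match
5 → match
6 → match
7 → match
8 → no match
9 → no match
10 → match
Total matched: 6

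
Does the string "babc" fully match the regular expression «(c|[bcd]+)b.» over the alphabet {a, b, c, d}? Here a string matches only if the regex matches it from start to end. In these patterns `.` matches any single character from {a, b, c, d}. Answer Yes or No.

No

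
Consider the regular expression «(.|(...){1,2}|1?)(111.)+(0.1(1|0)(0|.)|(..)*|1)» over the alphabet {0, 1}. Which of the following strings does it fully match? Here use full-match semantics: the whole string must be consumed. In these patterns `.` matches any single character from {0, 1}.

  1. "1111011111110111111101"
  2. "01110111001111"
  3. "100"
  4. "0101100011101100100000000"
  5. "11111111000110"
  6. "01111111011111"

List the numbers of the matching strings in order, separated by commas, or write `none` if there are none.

1 → match
2 → match
3 → no match
4 → no match
5 → match
6 → match

1, 2, 5, 6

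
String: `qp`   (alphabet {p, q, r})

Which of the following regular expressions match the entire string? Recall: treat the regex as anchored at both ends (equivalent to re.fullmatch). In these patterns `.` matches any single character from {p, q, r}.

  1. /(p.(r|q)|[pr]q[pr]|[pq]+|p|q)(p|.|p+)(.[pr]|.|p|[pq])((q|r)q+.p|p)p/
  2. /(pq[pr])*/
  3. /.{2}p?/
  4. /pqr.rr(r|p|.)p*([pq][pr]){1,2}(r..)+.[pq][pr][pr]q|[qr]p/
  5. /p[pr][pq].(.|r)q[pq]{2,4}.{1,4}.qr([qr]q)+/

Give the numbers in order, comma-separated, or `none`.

1 → no match — must end with `pp`
2 → no match
3 → match
4 → match
5 → no match — must start with `p`

3, 4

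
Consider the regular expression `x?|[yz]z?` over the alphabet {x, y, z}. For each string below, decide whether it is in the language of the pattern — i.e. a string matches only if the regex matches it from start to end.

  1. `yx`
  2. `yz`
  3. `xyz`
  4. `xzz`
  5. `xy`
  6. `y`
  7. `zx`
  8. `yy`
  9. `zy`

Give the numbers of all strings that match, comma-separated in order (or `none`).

2, 6

1 → no match
2 → match
3 → no match
4 → no match
5 → no match
6 → match
7 → no match
8 → no match
9 → no match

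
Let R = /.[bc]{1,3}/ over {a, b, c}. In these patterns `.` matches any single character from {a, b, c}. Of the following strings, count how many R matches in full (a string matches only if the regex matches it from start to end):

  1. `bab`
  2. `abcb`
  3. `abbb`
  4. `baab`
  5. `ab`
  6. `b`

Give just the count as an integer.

3

1 → no match
2 → match
3 → match
4 → no match
5 → match
6 → no match
Total matched: 3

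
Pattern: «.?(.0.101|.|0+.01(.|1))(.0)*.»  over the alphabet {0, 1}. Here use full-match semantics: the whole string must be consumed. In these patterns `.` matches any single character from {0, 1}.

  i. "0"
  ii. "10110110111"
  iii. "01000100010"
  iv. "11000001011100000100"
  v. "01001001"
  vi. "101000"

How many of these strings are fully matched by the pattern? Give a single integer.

0

i. "0" → no match
ii. "10110110111" → no match
iii. "01000100010" → no match
iv → no match
v. "01001001" → no match
vi. "101000" → no match
Total matched: 0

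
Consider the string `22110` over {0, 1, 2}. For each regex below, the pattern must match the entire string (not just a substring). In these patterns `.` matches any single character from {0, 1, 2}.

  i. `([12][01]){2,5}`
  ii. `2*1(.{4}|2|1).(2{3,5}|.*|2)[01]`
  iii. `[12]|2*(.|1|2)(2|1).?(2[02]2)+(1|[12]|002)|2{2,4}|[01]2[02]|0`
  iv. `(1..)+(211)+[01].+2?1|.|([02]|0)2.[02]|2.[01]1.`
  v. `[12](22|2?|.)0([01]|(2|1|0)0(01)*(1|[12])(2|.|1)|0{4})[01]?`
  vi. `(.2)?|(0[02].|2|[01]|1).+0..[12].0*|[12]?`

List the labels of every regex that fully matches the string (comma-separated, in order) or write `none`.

iv

i → no match
ii → no match
iii → no match
iv → match
v → no match
vi → no match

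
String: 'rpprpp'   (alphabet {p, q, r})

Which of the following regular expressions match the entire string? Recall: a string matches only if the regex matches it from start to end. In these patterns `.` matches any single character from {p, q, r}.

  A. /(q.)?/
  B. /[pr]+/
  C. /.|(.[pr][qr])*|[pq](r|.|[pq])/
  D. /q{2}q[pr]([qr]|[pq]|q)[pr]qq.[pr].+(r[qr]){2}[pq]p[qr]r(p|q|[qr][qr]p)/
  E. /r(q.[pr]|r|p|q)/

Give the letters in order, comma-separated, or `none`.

A → no match
B → match
C → no match
D → no match — must start with 'q'
E → no match

B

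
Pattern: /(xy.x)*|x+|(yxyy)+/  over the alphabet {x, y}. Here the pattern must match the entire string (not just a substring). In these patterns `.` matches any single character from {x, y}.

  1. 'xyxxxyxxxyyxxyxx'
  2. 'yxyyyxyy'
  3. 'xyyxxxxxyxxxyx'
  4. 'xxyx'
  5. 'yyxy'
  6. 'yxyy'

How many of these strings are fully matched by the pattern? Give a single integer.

3

1 → match
2. 'yxyyyxyy' → match
3 → no match
4. 'xxyx' → no match
5. 'yyxy' → no match
6. 'yxyy' → match
Total matched: 3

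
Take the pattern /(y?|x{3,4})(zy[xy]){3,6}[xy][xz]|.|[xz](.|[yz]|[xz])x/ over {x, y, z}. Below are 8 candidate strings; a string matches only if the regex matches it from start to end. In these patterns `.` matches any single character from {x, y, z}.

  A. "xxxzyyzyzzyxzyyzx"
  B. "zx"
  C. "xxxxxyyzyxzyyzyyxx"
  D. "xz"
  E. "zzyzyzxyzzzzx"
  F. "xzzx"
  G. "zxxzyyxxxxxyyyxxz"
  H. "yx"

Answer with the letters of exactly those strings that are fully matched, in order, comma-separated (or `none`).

A → no match
B → no match
C → no match
D → no match
E → no match
F → no match
G → no match
H → no match

none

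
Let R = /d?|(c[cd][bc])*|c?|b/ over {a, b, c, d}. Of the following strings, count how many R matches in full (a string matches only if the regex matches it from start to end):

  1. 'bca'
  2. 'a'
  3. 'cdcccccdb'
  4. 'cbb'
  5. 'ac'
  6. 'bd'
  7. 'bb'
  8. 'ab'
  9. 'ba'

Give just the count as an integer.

1 → no match
2 → no match
3 → match
4 → no match
5 → no match
6 → no match
7 → no match
8 → no match
9 → no match
Total matched: 1

1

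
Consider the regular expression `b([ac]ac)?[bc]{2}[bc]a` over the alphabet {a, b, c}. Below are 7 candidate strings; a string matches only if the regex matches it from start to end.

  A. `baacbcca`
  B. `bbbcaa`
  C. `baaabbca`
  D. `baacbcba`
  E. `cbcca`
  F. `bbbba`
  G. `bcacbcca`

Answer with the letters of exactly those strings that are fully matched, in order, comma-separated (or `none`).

A → match
B → no match
C → no match
D → match
E → no match — must start with `b`
F → match
G → match

A, D, F, G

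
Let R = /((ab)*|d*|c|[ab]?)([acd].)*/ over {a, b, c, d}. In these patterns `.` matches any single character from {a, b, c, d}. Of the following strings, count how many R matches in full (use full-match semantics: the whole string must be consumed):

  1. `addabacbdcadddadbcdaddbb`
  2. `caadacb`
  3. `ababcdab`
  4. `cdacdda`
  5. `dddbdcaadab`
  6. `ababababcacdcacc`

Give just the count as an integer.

1 → no match
2. `caadacb` → match
3. `ababcdab` → match
4. `cdacdda` → match
5. `dddbdcaadab` → no match
6 → match
Total matched: 4

4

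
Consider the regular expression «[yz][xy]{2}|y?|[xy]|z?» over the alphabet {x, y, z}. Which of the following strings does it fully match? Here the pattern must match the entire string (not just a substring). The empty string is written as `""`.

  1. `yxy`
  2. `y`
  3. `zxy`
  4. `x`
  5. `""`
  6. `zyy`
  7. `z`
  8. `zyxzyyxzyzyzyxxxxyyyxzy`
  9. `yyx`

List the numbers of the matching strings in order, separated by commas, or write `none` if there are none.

1. `yxy` → match
2. `y` → match
3. `zxy` → match
4. `x` → match
5. `""` → match
6. `zyy` → match
7. `z` → match
8 → no match
9. `yyx` → match

1, 2, 3, 4, 5, 6, 7, 9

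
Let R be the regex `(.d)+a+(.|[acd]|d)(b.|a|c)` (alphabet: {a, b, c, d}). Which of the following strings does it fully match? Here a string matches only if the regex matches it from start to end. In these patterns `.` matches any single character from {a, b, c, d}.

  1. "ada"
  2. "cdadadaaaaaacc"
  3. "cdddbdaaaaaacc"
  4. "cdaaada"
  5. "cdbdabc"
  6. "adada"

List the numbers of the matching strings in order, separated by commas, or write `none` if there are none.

1 → no match
2 → match
3 → match
4 → match
5 → match
6 → match

2, 3, 4, 5, 6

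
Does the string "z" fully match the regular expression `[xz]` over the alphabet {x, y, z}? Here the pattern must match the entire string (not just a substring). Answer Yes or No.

Yes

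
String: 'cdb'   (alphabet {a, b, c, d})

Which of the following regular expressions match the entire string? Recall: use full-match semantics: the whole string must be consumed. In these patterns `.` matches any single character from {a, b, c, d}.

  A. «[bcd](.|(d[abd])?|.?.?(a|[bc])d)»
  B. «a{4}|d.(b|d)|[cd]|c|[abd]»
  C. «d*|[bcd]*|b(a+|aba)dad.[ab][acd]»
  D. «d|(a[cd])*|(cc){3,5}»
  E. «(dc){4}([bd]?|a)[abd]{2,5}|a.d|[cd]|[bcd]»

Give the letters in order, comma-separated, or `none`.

A, C

A → match
B → no match
C → match
D → no match
E → no match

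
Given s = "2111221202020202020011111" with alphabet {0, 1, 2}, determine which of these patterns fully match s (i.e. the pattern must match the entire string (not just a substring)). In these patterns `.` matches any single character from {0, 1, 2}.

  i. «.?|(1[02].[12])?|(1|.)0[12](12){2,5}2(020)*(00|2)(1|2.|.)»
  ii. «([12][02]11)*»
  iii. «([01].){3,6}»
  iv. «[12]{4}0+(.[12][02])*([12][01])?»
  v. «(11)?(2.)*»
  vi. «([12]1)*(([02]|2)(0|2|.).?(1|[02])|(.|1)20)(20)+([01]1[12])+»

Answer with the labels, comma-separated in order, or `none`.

i → no match
ii → no match
iii → no match
iv → no match
v → no match
vi → match

vi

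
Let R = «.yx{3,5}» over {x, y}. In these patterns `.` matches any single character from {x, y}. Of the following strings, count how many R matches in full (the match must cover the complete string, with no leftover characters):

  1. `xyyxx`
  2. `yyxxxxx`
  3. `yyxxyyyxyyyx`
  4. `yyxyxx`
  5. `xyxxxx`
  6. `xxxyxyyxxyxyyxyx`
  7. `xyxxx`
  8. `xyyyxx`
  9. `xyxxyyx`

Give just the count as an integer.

3

1 → no match
2 → match
3 → no match
4 → no match
5 → match
6 → no match
7 → match
8 → no match
9 → no match
Total matched: 3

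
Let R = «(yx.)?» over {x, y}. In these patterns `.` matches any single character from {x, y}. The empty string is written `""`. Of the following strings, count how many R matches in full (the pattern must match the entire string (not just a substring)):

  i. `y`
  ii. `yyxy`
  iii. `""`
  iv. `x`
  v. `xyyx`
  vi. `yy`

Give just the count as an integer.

i → no match
ii → no match
iii → match
iv → no match
v → no match
vi → no match
Total matched: 1

1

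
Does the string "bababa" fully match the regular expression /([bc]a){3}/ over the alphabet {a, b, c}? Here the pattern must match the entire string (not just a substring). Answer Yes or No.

Yes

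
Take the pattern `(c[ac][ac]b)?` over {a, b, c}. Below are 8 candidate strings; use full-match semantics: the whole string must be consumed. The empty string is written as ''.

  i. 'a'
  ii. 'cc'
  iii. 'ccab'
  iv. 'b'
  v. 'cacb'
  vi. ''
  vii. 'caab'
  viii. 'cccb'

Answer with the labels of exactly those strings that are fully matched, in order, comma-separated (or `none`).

iii, v, vi, vii, viii

i. 'a' → no match
ii. 'cc' → no match
iii. 'ccab' → match
iv. 'b' → no match
v. 'cacb' → match
vi. '' → match
vii. 'caab' → match
viii. 'cccb' → match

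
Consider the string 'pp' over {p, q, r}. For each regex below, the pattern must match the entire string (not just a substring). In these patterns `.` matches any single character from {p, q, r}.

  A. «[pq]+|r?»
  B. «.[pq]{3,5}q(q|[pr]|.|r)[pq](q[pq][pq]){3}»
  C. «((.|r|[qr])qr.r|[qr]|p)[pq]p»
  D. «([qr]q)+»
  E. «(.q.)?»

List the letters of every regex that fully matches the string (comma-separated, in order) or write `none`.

A

A → match
B → no match
C → no match
D → no match — must end with 'q'
E → no match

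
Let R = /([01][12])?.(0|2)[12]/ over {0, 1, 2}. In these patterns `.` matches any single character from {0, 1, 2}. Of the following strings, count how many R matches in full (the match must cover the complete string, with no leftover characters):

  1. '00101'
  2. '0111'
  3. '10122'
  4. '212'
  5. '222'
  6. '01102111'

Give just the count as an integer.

1

1 → no match
2 → no match
3 → no match
4 → no match
5 → match
6 → no match
Total matched: 1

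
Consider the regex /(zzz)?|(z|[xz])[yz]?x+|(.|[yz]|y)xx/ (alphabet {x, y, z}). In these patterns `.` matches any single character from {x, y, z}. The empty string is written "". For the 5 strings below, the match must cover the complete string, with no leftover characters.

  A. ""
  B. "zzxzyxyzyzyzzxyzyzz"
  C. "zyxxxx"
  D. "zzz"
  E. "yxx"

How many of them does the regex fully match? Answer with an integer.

4

A → match
B → no match
C → match
D → match
E → match
Total matched: 4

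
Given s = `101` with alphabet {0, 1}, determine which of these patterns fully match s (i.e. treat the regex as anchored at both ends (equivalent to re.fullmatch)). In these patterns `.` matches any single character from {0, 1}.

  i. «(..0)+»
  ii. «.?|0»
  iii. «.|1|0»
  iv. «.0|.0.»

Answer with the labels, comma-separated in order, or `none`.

iv

i → no match — must end with `0`
ii → no match
iii → no match
iv → match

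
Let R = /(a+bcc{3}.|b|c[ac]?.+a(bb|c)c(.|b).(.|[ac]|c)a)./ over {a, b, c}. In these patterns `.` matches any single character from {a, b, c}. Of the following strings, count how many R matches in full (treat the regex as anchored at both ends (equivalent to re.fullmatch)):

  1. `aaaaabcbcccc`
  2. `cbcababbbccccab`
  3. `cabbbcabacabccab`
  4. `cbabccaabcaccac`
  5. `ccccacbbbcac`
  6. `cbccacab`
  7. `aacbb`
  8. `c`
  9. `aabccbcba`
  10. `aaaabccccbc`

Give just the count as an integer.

1

1 → no match
2 → no match
3 → no match
4 → no match
5 → no match
6 → no match
7 → no match
8 → no match
9 → no match
10 → match
Total matched: 1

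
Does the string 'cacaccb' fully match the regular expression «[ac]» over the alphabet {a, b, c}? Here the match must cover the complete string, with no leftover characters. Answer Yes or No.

No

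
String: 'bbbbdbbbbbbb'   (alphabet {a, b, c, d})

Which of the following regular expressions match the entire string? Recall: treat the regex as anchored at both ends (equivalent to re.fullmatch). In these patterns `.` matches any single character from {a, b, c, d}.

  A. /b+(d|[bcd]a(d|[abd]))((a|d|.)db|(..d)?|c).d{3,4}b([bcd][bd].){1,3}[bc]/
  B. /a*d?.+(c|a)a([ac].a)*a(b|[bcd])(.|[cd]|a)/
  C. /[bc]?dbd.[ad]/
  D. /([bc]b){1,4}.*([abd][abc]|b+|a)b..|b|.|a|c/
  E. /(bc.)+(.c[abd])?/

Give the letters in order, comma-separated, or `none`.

D

A → no match
B → no match
C → no match
D → match
E → no match — must start with 'bc'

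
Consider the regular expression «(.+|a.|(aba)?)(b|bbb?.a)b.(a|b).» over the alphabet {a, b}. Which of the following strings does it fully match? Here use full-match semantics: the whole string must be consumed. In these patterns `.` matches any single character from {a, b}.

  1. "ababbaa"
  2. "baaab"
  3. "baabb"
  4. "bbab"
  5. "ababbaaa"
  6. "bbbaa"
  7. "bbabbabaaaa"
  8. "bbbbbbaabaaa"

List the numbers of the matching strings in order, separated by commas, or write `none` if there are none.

1 → no match
2 → no match
3 → no match
4 → no match
5 → match
6 → match
7 → no match
8 → match

5, 6, 8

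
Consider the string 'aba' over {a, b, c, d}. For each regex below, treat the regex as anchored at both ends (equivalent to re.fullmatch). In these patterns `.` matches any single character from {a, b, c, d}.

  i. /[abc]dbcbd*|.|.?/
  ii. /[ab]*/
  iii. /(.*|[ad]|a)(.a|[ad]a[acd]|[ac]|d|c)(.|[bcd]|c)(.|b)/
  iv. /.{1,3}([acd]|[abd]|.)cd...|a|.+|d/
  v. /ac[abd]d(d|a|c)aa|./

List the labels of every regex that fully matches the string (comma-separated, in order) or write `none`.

ii, iii, iv

i → no match
ii → match
iii → match
iv → match
v → no match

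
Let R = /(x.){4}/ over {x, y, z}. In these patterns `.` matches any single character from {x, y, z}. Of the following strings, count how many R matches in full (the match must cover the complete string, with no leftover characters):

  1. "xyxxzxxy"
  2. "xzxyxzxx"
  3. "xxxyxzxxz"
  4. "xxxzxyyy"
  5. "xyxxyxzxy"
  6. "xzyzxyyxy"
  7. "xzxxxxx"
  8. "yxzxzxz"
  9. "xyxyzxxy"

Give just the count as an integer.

1

1 → no match
2 → match
3 → no match
4 → no match
5 → no match
6 → no match
7 → no match
8 → no match — must start with "x"
9 → no match
Total matched: 1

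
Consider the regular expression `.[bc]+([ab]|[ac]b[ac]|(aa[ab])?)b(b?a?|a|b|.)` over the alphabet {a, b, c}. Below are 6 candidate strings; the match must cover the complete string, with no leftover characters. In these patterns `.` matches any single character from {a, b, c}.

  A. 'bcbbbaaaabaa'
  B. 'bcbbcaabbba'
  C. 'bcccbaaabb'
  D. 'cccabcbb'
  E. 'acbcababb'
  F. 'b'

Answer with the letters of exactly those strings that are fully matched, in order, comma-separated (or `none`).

A → no match
B → match
C → match
D → match
E → match
F → no match

B, C, D, E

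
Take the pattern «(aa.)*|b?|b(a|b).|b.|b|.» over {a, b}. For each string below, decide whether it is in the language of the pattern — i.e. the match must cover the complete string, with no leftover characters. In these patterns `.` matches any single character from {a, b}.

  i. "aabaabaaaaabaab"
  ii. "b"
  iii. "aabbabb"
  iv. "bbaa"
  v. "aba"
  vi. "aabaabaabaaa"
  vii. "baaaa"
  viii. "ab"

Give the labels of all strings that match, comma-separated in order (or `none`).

i → match
ii → match
iii → no match
iv → no match
v → no match
vi → match
vii → no match
viii → no match

i, ii, vi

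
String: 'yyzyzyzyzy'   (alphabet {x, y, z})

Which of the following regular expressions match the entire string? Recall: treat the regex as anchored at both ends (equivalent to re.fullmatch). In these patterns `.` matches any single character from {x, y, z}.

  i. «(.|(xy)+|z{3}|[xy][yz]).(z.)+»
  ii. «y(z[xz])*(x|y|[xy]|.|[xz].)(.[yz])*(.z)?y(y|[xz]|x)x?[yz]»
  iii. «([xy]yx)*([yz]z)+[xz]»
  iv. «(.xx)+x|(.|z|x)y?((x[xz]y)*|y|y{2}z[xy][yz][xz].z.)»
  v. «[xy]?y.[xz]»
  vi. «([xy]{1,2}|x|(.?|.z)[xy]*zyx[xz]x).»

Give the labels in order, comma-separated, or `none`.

i → match
ii → no match
iii → no match
iv → no match
v → no match
vi → no match

i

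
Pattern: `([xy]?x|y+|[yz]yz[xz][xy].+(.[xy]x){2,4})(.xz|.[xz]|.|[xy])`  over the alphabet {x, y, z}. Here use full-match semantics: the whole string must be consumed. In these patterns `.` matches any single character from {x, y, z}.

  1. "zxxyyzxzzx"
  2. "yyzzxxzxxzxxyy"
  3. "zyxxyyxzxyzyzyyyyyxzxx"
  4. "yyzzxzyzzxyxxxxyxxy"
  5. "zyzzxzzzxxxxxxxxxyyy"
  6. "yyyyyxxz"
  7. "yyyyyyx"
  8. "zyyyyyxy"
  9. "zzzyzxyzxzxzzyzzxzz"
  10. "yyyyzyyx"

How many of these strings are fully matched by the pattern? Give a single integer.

1 → no match
2 → no match
3 → no match
4 → match
5 → no match
6 → match
7 → match
8 → no match
9 → no match
10 → no match
Total matched: 3

3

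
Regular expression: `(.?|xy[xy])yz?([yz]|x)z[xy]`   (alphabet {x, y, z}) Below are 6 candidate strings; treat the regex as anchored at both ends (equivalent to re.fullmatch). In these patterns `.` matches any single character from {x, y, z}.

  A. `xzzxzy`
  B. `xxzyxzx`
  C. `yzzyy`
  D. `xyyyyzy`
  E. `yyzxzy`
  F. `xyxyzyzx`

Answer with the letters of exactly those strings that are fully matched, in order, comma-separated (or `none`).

D, E, F

A → no match
B → no match
C → no match
D → match
E → match
F → match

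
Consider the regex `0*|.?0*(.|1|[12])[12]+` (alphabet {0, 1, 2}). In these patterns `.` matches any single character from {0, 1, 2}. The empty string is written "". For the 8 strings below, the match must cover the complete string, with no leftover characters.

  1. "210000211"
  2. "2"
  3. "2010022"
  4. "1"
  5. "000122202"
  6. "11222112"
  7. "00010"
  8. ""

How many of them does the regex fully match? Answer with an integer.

2

1 → no match
2 → no match
3 → no match
4 → no match
5 → no match
6 → match
7 → no match
8 → match
Total matched: 2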